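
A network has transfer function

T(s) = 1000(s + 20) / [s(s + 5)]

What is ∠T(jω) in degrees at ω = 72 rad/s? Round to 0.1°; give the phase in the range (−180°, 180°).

At s = jω = j72:
zero (s+20): 20 + j72 → |·| = √(20²+72²) = √5584 ≈ 74.726, ∠ = arctan(72/20) ≈ 74.48°
pole (s+5): 5 + j72 → |·| = √(5²+72²) = √5209 ≈ 72.173, ∠ = arctan(72/5) ≈ 86.03°
pole at origin: |s| = 72, ∠ = 90.00° (in denominator)
∠T = 74.48° − 176.03° = -101.55°

-101.6°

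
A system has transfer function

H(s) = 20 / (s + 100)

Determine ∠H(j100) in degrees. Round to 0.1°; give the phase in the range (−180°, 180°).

-45.0°

Substitute s = j100:
Numerator: 20 = 20 + j0
Denominator: (j100) + 100 = 100 + j100
|N| = √(20² + 0²) ≈ 20, ∠N ≈ 0.00°
|D| = √(100² + 100²) ≈ 141.42, ∠D ≈ 45.00°
∠H = 0.00° − 45.00° = -45.00°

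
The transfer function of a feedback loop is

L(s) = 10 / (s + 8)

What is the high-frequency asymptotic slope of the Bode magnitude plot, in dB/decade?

-20 dB/decade

Each pole contributes −20 dB/decade at high frequency; each zero contributes +20 dB/decade.
Net: 0 zero(s) − 1 pole(s) → -20 dB/decade.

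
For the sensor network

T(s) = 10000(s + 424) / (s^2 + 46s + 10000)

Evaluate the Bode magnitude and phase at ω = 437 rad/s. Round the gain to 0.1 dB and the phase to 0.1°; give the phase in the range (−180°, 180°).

30.5 dB, -127.8°

At s = jω = j437:
zero (s+424): 424 + j437 → |·| = √(424²+437²) = √370745 ≈ 608.89, ∠ = arctan(437/424) ≈ 45.87°
quadratic: (j437)² + 46·j437 + 10000 = -180969 + j20102 → |·| ≈ 1.8208e+05, ∠ ≈ 173.66°
|T| = 10000 · 608.89 / 1.8208e+05 ≈ 33.441
Gain = 20 log₁₀(33.441) ≈ 30.49 dB
∠T = 45.87° − 173.66° = -127.79°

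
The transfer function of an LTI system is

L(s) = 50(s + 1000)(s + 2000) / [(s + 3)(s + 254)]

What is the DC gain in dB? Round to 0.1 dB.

102.4 dB

L(0) = 50·1000·2000 / (3·254) ≈ 1.3123e+05
20 log₁₀(1.3123e+05) ≈ 102.36 dB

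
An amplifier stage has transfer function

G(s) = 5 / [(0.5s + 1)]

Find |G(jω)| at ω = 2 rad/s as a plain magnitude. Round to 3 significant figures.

At ω = 2 rad/s:
pole (1 + j2·0.5) = 1 + j1 → |·| ≈ 1.4142, ∠ ≈ 45.00°
|G| = 5 · 1 / (1.4142) ≈ 3.5356

3.54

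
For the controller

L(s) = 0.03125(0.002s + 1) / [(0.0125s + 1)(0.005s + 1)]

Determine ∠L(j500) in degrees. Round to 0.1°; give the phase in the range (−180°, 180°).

-104.1°

At ω = 500 rad/s:
zero (1 + j500·0.002) = 1 + j1 → |·| ≈ 1.4142, ∠ ≈ 45.00°
pole (1 + j500·0.0125) = 1 + j6.25 → |·| ≈ 6.3295, ∠ ≈ 80.91°
pole (1 + j500·0.005) = 1 + j2.5 → |·| ≈ 2.6926, ∠ ≈ 68.20°
∠L = (45.00°) − (80.91° + 68.20°) = -104.11°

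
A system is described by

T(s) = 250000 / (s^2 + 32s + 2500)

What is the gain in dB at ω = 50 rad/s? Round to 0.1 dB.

43.9 dB

At s = jω = j50:
quadratic: (j50)² + 32·j50 + 2500 = 0 + j1600 → |·| ≈ 1600, ∠ ≈ 90.00°
|T| = 250000 / 1600 ≈ 156.25
Gain = 20 log₁₀(156.25) ≈ 43.88 dB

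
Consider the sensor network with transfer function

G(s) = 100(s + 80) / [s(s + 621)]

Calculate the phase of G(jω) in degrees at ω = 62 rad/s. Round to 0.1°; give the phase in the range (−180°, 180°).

-57.9°

At s = jω = j62:
zero (s+80): 80 + j62 → |·| = √(80²+62²) = √10244 ≈ 101.21, ∠ = arctan(62/80) ≈ 37.78°
pole (s+621): 621 + j62 → |·| = √(621²+62²) = √389485 ≈ 624.09, ∠ = arctan(62/621) ≈ 5.70°
pole at origin: |s| = 62, ∠ = 90.00° (in denominator)
∠G = 37.78° − 95.70° = -57.92°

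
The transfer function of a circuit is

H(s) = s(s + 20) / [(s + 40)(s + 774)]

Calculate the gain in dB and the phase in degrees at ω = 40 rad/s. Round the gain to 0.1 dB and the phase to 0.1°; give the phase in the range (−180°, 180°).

At s = jω = j40:
zero (s+20): 20 + j40 → |·| = √(20²+40²) = √2000 ≈ 44.721, ∠ = arctan(40/20) ≈ 63.43°
zero at origin: s = j40 → |·| = 40, ∠ = 90.00°
pole (s+40): 40 + j40 → |·| = √(40²+40²) = √3200 ≈ 56.569, ∠ = arctan(40/40) ≈ 45.00°
pole (s+774): 774 + j40 → |·| = √(774²+40²) = √600676 ≈ 775.03, ∠ = arctan(40/774) ≈ 2.96°
|H| = 1 · 1788.8 / 43843 ≈ 0.0408
Gain = 20 log₁₀(0.0408) ≈ -27.79 dB
∠H = 153.43° − 47.96° = 105.47°

-27.8 dB, 105.5°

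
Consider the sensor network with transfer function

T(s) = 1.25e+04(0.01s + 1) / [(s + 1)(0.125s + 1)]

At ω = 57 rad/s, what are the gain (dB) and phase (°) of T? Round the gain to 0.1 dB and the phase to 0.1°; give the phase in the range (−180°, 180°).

At ω = 57 rad/s:
zero (1 + j57·0.01) = 1 + j0.57 → |·| ≈ 1.151, ∠ ≈ 29.68°
pole (1 + j57·1) = 1 + j57 → |·| ≈ 57.009, ∠ ≈ 88.99°
pole (1 + j57·0.125) = 1 + j7.125 → |·| ≈ 7.1948, ∠ ≈ 82.01°
|T| = 1.25e+04 · 1.151 / (57.009 · 7.1948) ≈ 35.077
Gain = 20 log₁₀(35.077) ≈ 30.90 dB
∠T = (29.68°) − (88.99° + 82.01°) = -141.32°

30.9 dB, -141.3°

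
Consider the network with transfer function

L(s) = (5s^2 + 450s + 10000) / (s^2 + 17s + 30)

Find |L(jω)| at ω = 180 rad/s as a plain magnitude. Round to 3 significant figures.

5.30

Substitute s = j180:
Numerator: 5(j180)^2 + 450(j180) + 10000 = -152000 + j81000
Denominator: (j180)^2 + 17(j180) + 30 = -32370 + j3060
|N| = √(152000² + 81000²) ≈ 1.7224e+05, ∠N ≈ 151.95°
|D| = √(32370² + 3060²) ≈ 32514, ∠D ≈ 174.60°
|L| = 1.7224e+05 / 32514 ≈ 5.2974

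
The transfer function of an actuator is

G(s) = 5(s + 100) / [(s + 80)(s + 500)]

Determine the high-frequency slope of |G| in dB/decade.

-20 dB/decade

Each pole contributes −20 dB/decade at high frequency; each zero contributes +20 dB/decade.
Net: 1 zero(s) − 2 pole(s) → -20 dB/decade.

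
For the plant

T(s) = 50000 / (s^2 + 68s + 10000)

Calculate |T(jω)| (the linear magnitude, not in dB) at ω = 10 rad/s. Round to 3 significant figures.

At s = jω = j10:
quadratic: (j10)² + 68·j10 + 10000 = 9900 + j680 → |·| ≈ 9923.3, ∠ ≈ 3.93°
|T| = 50000 / 9923.3 ≈ 5.0386

5.04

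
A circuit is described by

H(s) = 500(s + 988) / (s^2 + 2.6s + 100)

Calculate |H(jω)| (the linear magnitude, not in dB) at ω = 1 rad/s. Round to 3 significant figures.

At s = jω = j1:
zero (s+988): 988 + j1 → |·| = √(988²+1²) = √976145 ≈ 988, ∠ = arctan(1/988) ≈ 0.06°
quadratic: (j1)² + 2.6·j1 + 100 = 99 + j2.6 → |·| ≈ 99.034, ∠ ≈ 1.50°
|H| = 500 · 988 / 99.034 ≈ 4988.2

4.99e+03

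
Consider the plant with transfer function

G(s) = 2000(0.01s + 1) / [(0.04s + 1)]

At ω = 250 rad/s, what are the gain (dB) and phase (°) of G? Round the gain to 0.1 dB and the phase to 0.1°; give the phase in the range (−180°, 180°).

At ω = 250 rad/s:
zero (1 + j250·0.01) = 1 + j2.5 → |·| ≈ 2.6926, ∠ ≈ 68.20°
pole (1 + j250·0.04) = 1 + j10 → |·| ≈ 10.05, ∠ ≈ 84.29°
|G| = 2000 · 2.6926 / (10.05) ≈ 535.84
Gain = 20 log₁₀(535.84) ≈ 54.58 dB
∠G = (68.20°) − (84.29°) = -16.09°

54.6 dB, -16.1°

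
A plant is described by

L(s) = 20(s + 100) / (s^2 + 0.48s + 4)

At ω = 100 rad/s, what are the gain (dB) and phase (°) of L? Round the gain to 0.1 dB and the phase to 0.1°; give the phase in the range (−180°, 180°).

At s = jω = j100:
zero (s+100): 100 + j100 → |·| = √(100²+100²) = √20000 ≈ 141.42, ∠ = arctan(100/100) ≈ 45.00°
quadratic: (j100)² + 0.48·j100 + 4 = -9996 + j48 → |·| ≈ 9996.1, ∠ ≈ 179.72°
|L| = 20 · 141.42 / 9996.1 ≈ 0.28295
Gain = 20 log₁₀(0.28295) ≈ -10.97 dB
∠L = 45.00° − 179.72° = -134.72°

-11.0 dB, -134.7°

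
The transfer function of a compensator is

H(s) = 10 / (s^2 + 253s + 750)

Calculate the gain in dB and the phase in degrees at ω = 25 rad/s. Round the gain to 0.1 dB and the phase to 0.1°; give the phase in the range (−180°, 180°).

-56.0 dB, -88.9°

Substitute s = j25:
Numerator: 10 = 10 + j0
Denominator: (j25)^2 + 253(j25) + 750 = 125 + j6325
|N| = √(10² + 0²) ≈ 10, ∠N ≈ 0.00°
|D| = √(125² + 6325²) ≈ 6326.2, ∠D ≈ 88.87°
|H| = 10 / 6326.2 ≈ 0.0015807
Gain = 20 log₁₀(0.0015807) ≈ -56.02 dB
∠H = 0.00° − 88.87° = -88.87°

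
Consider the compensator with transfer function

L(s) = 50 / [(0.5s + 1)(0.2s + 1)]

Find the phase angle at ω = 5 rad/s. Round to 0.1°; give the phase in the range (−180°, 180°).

At ω = 5 rad/s:
pole (1 + j5·0.5) = 1 + j2.5 → |·| ≈ 2.6926, ∠ ≈ 68.20°
pole (1 + j5·0.2) = 1 + j1 → |·| ≈ 1.4142, ∠ ≈ 45.00°
∠L = (0°) − (68.20° + 45.00°) = -113.20°

-113.2°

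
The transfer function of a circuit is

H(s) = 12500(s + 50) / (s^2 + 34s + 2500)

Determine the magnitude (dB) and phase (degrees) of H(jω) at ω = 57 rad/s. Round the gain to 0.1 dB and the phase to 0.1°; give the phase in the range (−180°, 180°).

53.2 dB, -62.4°

At s = jω = j57:
zero (s+50): 50 + j57 → |·| = √(50²+57²) = √5749 ≈ 75.822, ∠ = arctan(57/50) ≈ 48.74°
quadratic: (j57)² + 34·j57 + 2500 = -749 + j1938 → |·| ≈ 2077.7, ∠ ≈ 111.13°
|H| = 12500 · 75.822 / 2077.7 ≈ 456.17
Gain = 20 log₁₀(456.17) ≈ 53.18 dB
∠H = 48.74° − 111.13° = -62.39°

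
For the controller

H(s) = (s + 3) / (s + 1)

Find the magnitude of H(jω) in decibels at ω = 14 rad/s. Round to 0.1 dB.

Substitute s = j14:
Numerator: (j14) + 3 = 3 + j14
Denominator: (j14) + 1 = 1 + j14
|N| = √(3² + 14²) ≈ 14.318, ∠N ≈ 77.91°
|D| = √(1² + 14²) ≈ 14.036, ∠D ≈ 85.91°
|H| = 14.318 / 14.036 ≈ 1.0201
Gain = 20 log₁₀(1.0201) ≈ 0.17 dB

0.2 dB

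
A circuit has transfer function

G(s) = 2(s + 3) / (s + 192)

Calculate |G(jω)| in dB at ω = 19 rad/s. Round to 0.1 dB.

At s = jω = j19:
zero (s+3): 3 + j19 → |·| = √(3²+19²) = √370 ≈ 19.235, ∠ = arctan(19/3) ≈ 81.03°
pole (s+192): 192 + j19 → |·| = √(192²+19²) = √37225 ≈ 192.94, ∠ = arctan(19/192) ≈ 5.65°
|G| = 2 · 19.235 / 192.94 ≈ 0.19939
Gain = 20 log₁₀(0.19939) ≈ -14.01 dB

-14.0 dB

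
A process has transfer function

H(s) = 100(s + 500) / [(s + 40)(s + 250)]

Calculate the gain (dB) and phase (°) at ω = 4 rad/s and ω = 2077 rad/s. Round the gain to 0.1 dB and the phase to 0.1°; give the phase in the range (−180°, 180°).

ω = 4: 13.9 dB, -6.2°; ω = 2077: -26.2 dB, -95.6°

At s = jω = j4:
zero (s+500): 500 + j4 → |·| = √(500²+4²) = √250016 ≈ 500.02, ∠ = arctan(4/500) ≈ 0.46°
pole (s+40): 40 + j4 → |·| = √(40²+4²) = √1616 ≈ 40.2, ∠ = arctan(4/40) ≈ 5.71°
pole (s+250): 250 + j4 → |·| = √(250²+4²) = √62516 ≈ 250.03, ∠ = arctan(4/250) ≈ 0.92°
|H| = 100 · 500.02 / 10051 ≈ 4.9748
Gain = 20 log₁₀(4.9748) ≈ 13.94 dB
∠H = 0.46° − 6.63° = -6.17°

At s = jω = j2077:
zero (s+500): 500 + j2077 → |·| = √(500²+2077²) = √4563929 ≈ 2136.3, ∠ = arctan(2077/500) ≈ 76.46°
pole (s+40): 40 + j2077 → |·| = √(40²+2077²) = √4315529 ≈ 2077.4, ∠ = arctan(2077/40) ≈ 88.90°
pole (s+250): 250 + j2077 → |·| = √(250²+2077²) = √4376429 ≈ 2092, ∠ = arctan(2077/250) ≈ 83.14°
|H| = 100 · 2136.3 / 4.3459e+06 ≈ 0.049157
Gain = 20 log₁₀(0.049157) ≈ -26.17 dB
∠H = 76.46° − 172.04° = -95.58°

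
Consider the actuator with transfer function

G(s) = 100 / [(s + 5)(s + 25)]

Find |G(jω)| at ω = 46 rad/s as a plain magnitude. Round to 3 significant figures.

0.0413

At s = jω = j46:
pole (s+5): 5 + j46 → |·| = √(5²+46²) = √2141 ≈ 46.271, ∠ = arctan(46/5) ≈ 83.80°
pole (s+25): 25 + j46 → |·| = √(25²+46²) = √2741 ≈ 52.355, ∠ = arctan(46/25) ≈ 61.48°
|G| = 100 / 2422.5 ≈ 0.04128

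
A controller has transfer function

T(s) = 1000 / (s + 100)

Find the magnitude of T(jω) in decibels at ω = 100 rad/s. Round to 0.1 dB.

17.0 dB

At s = jω = j100:
pole (s+100): 100 + j100 → |·| = √(100²+100²) = √20000 ≈ 141.42, ∠ = arctan(100/100) ≈ 45.00°
|T| = 1000 / 141.42 ≈ 7.0711
Gain = 20 log₁₀(7.0711) ≈ 16.99 dB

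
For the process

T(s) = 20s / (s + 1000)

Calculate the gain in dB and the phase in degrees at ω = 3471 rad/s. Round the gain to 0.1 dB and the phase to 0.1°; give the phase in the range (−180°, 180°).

At s = jω = j3471:
zero at origin: s = j3471 → |·| = 3471, ∠ = 90.00°
pole (s+1000): 1000 + j3471 → |·| = √(1000²+3471²) = √13047841 ≈ 3612.2, ∠ = arctan(3471/1000) ≈ 73.93°
|T| = 20 · 3471 / 3612.2 ≈ 19.218
Gain = 20 log₁₀(19.218) ≈ 25.67 dB
∠T = 90.00° − 73.93° = 16.07°

25.7 dB, 16.1°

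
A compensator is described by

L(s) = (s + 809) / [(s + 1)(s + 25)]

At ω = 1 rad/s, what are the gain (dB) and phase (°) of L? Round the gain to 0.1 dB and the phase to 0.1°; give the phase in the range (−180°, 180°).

27.2 dB, -47.2°

At s = jω = j1:
zero (s+809): 809 + j1 → |·| = √(809²+1²) = √654482 ≈ 809, ∠ = arctan(1/809) ≈ 0.07°
pole (s+1): 1 + j1 → |·| = √(1²+1²) = √2 ≈ 1.4142, ∠ = arctan(1/1) ≈ 45.00°
pole (s+25): 25 + j1 → |·| = √(25²+1²) = √626 ≈ 25.02, ∠ = arctan(1/25) ≈ 2.29°
|L| = 1 · 809 / 35.383 ≈ 22.864
Gain = 20 log₁₀(22.864) ≈ 27.18 dB
∠L = 0.07° − 47.29° = -47.22°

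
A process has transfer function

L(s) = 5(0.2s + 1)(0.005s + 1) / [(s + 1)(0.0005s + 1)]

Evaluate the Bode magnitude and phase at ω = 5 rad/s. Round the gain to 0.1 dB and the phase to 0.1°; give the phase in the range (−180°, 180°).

At ω = 5 rad/s:
zero (1 + j5·0.2) = 1 + j1 → |·| ≈ 1.4142, ∠ ≈ 45.00°
zero (1 + j5·0.005) = 1 + j0.025 → |·| ≈ 1.0003, ∠ ≈ 1.43°
pole (1 + j5·1) = 1 + j5 → |·| ≈ 5.099, ∠ ≈ 78.69°
pole (1 + j5·0.0005) = 1 + j0.0025 → |·| ≈ 1, ∠ ≈ 0.14°
|L| = 5 · 1.4142 · 1.0003 / (5.099 · 1) ≈ 1.3872
Gain = 20 log₁₀(1.3872) ≈ 2.84 dB
∠L = (45.00° + 1.43°) − (78.69° + 0.14°) = -32.40°

2.8 dB, -32.4°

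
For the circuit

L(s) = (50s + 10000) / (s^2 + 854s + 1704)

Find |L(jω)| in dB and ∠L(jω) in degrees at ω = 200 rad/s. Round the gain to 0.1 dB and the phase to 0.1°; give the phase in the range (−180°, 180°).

-21.9 dB, -57.6°

Substitute s = j200:
Numerator: 50(j200) + 10000 = 10000 + j10000
Denominator: (j200)^2 + 854(j200) + 1704 = -38296 + j170800
|N| = √(10000² + 10000²) ≈ 14142, ∠N ≈ 45.00°
|D| = √(38296² + 170800²) ≈ 1.7504e+05, ∠D ≈ 102.64°
|L| = 14142 / 1.7504e+05 ≈ 0.080793
Gain = 20 log₁₀(0.080793) ≈ -21.85 dB
∠L = 45.00° − 102.64° = -57.64°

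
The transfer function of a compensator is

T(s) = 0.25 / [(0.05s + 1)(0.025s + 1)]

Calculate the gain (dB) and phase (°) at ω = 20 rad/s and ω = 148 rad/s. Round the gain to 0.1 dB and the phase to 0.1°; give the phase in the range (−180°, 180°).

ω = 20: -16.0 dB, -71.6°; ω = 148: -41.2 dB, -157.2°

At ω = 20 rad/s:
pole (1 + j20·0.05) = 1 + j1 → |·| ≈ 1.4142, ∠ ≈ 45.00°
pole (1 + j20·0.025) = 1 + j0.5 → |·| ≈ 1.118, ∠ ≈ 26.57°
|T| = 0.25 · 1 / (1.4142 · 1.118) ≈ 0.15812
Gain = 20 log₁₀(0.15812) ≈ -16.02 dB
∠T = (0°) − (45.00° + 26.57°) = -71.57°

At ω = 148 rad/s:
pole (1 + j148·0.05) = 1 + j7.4 → |·| ≈ 7.4673, ∠ ≈ 82.30°
pole (1 + j148·0.025) = 1 + j3.7 → |·| ≈ 3.8328, ∠ ≈ 74.88°
|T| = 0.25 · 1 / (7.4673 · 3.8328) ≈ 0.0087349
Gain = 20 log₁₀(0.0087349) ≈ -41.17 dB
∠T = (0°) − (82.30° + 74.88°) = -157.18°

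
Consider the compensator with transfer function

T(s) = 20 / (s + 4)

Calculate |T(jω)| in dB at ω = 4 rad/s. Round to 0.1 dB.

Substitute s = j4:
Numerator: 20 = 20 + j0
Denominator: (j4) + 4 = 4 + j4
|N| = √(20² + 0²) ≈ 20, ∠N ≈ 0.00°
|D| = √(4² + 4²) ≈ 5.6569, ∠D ≈ 45.00°
|T| = 20 / 5.6569 ≈ 3.5355
Gain = 20 log₁₀(3.5355) ≈ 10.97 dB

11.0 dB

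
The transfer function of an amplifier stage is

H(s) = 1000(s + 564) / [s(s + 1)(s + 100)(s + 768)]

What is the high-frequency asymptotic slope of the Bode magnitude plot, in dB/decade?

Each pole contributes −20 dB/decade at high frequency; each zero contributes +20 dB/decade.
Net: 1 zero(s) − 4 pole(s) → -60 dB/decade.

-60 dB/decade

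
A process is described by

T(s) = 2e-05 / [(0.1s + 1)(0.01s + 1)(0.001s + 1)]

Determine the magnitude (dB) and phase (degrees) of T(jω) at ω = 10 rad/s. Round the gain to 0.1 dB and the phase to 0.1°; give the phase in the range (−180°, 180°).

At ω = 10 rad/s:
pole (1 + j10·0.1) = 1 + j1 → |·| ≈ 1.4142, ∠ ≈ 45.00°
pole (1 + j10·0.01) = 1 + j0.1 → |·| ≈ 1.005, ∠ ≈ 5.71°
pole (1 + j10·0.001) = 1 + j0.01 → |·| ≈ 1, ∠ ≈ 0.57°
|T| = 2e-05 · 1 / (1.4142 · 1.005 · 1) ≈ 1.4072e-05
Gain = 20 log₁₀(1.4072e-05) ≈ -97.03 dB
∠T = (0°) − (45.00° + 5.71° + 0.57°) = -51.28°

-97.0 dB, -51.3°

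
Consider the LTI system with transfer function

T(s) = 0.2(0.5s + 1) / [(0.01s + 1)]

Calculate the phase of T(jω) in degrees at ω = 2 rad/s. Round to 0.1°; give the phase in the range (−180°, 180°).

At ω = 2 rad/s:
zero (1 + j2·0.5) = 1 + j1 → |·| ≈ 1.4142, ∠ ≈ 45.00°
pole (1 + j2·0.01) = 1 + j0.02 → |·| ≈ 1.0002, ∠ ≈ 1.15°
∠T = (45.00°) − (1.15°) = 43.85°

43.9°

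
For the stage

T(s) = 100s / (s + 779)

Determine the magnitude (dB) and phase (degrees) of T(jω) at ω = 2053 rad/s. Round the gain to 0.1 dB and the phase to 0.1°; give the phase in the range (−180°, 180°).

At s = jω = j2053:
zero at origin: s = j2053 → |·| = 2053, ∠ = 90.00°
pole (s+779): 779 + j2053 → |·| = √(779²+2053²) = √4821650 ≈ 2195.8, ∠ = arctan(2053/779) ≈ 69.22°
|T| = 100 · 2053 / 2195.8 ≈ 93.497
Gain = 20 log₁₀(93.497) ≈ 39.42 dB
∠T = 90.00° − 69.22° = 20.78°

39.4 dB, 20.8°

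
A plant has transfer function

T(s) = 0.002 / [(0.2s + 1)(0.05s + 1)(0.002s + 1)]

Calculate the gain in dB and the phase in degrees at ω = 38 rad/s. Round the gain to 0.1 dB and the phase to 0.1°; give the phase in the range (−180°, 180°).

-78.3 dB, -149.1°

At ω = 38 rad/s:
pole (1 + j38·0.2) = 1 + j7.6 → |·| ≈ 7.6655, ∠ ≈ 82.50°
pole (1 + j38·0.05) = 1 + j1.9 → |·| ≈ 2.1471, ∠ ≈ 62.24°
pole (1 + j38·0.002) = 1 + j0.076 → |·| ≈ 1.0029, ∠ ≈ 4.35°
|T| = 0.002 · 1 / (7.6655 · 2.1471 · 1.0029) ≈ 0.00012117
Gain = 20 log₁₀(0.00012117) ≈ -78.33 dB
∠T = (0°) − (82.50° + 62.24° + 4.35°) = -149.09°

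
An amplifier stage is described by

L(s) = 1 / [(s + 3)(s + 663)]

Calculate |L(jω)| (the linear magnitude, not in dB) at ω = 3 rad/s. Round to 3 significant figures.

0.000356

At s = jω = j3:
pole (s+3): 3 + j3 → |·| = √(3²+3²) = √18 ≈ 4.2426, ∠ = arctan(3/3) ≈ 45.00°
pole (s+663): 663 + j3 → |·| = √(663²+3²) = √439578 ≈ 663.01, ∠ = arctan(3/663) ≈ 0.26°
|L| = 1 / 2812.9 ≈ 0.0003555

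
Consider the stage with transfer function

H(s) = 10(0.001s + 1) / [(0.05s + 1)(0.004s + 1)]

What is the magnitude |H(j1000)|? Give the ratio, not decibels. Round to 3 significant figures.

0.0686

At ω = 1000 rad/s:
zero (1 + j1000·0.001) = 1 + j1 → |·| ≈ 1.4142, ∠ ≈ 45.00°
pole (1 + j1000·0.05) = 1 + j50 → |·| ≈ 50.01, ∠ ≈ 88.85°
pole (1 + j1000·0.004) = 1 + j4 → |·| ≈ 4.1231, ∠ ≈ 75.96°
|H| = 10 · 1.4142 / (50.01 · 4.1231) ≈ 0.068585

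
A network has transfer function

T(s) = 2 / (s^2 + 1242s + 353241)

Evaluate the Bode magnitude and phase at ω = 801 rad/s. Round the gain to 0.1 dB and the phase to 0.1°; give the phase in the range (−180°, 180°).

-114.3 dB, -106.2°

Substitute s = j801:
Numerator: 2 = 2 + j0
Denominator: (j801)^2 + 1242(j801) + 353241 = -288360 + j994842
|N| = √(2² + 0²) ≈ 2, ∠N ≈ 0.00°
|D| = √(288360² + 994842²) ≈ 1.0358e+06, ∠D ≈ 106.16°
|T| = 2 / 1.0358e+06 ≈ 1.9309e-06
Gain = 20 log₁₀(1.9309e-06) ≈ -114.28 dB
∠T = 0.00° − 106.16° = -106.16°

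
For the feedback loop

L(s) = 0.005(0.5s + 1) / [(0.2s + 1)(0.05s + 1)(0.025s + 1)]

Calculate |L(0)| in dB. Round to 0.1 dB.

-46.0 dB

L(0) = 0.005 · 1 / 1 = 0.005
20 log₁₀(0.005) ≈ -46.02 dB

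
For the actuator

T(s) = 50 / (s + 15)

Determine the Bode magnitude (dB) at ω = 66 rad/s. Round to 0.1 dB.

Substitute s = j66:
Numerator: 50 = 50 + j0
Denominator: (j66) + 15 = 15 + j66
|N| = √(50² + 0²) ≈ 50, ∠N ≈ 0.00°
|D| = √(15² + 66²) ≈ 67.683, ∠D ≈ 77.20°
|T| = 50 / 67.683 ≈ 0.73874
Gain = 20 log₁₀(0.73874) ≈ -2.63 dB

-2.6 dB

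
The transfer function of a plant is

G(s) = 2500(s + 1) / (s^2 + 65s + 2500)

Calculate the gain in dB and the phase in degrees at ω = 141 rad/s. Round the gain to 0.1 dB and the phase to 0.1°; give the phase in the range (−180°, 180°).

25.1 dB, -62.6°

At s = jω = j141:
zero (s+1): 1 + j141 → |·| = √(1²+141²) = √19882 ≈ 141, ∠ = arctan(141/1) ≈ 89.59°
quadratic: (j141)² + 65·j141 + 2500 = -17381 + j9165 → |·| ≈ 19649, ∠ ≈ 152.20°
|G| = 2500 · 141 / 19649 ≈ 17.94
Gain = 20 log₁₀(17.94) ≈ 25.08 dB
∠G = 89.59° − 152.20° = -62.61°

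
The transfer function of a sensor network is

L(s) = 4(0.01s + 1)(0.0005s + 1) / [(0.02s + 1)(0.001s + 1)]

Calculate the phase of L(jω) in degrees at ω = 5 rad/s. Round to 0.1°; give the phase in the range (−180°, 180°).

At ω = 5 rad/s:
zero (1 + j5·0.01) = 1 + j0.05 → |·| ≈ 1.0012, ∠ ≈ 2.86°
zero (1 + j5·0.0005) = 1 + j0.0025 → |·| ≈ 1, ∠ ≈ 0.14°
pole (1 + j5·0.02) = 1 + j0.1 → |·| ≈ 1.005, ∠ ≈ 5.71°
pole (1 + j5·0.001) = 1 + j0.005 → |·| ≈ 1, ∠ ≈ 0.29°
∠L = (2.86° + 0.14°) − (5.71° + 0.29°) = -3.00°

-3.0°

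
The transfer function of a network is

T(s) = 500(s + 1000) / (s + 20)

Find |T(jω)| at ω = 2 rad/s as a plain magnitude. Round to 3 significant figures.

At s = jω = j2:
zero (s+1000): 1000 + j2 → |·| = √(1000²+2²) = √1000004 ≈ 1000, ∠ = arctan(2/1000) ≈ 0.11°
pole (s+20): 20 + j2 → |·| = √(20²+2²) = √404 ≈ 20.1, ∠ = arctan(2/20) ≈ 5.71°
|T| = 500 · 1000 / 20.1 ≈ 24876

2.49e+04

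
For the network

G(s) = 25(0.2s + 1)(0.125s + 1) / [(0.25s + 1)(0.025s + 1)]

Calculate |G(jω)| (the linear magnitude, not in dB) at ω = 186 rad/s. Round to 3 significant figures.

97.9

At ω = 186 rad/s:
zero (1 + j186·0.2) = 1 + j37.2 → |·| ≈ 37.213, ∠ ≈ 88.46°
zero (1 + j186·0.125) = 1 + j23.25 → |·| ≈ 23.271, ∠ ≈ 87.54°
pole (1 + j186·0.25) = 1 + j46.5 → |·| ≈ 46.511, ∠ ≈ 88.77°
pole (1 + j186·0.025) = 1 + j4.65 → |·| ≈ 4.7563, ∠ ≈ 77.86°
|G| = 25 · 37.213 · 23.271 / (46.511 · 4.7563) ≈ 97.864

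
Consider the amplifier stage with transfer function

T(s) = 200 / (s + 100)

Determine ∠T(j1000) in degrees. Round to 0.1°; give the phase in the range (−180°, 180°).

-84.3°

At s = jω = j1000:
pole (s+100): 100 + j1000 → |·| = √(100²+1000²) = √1010000 ≈ 1005, ∠ = arctan(1000/100) ≈ 84.29°
∠T = 0.00° − 84.29° = -84.29°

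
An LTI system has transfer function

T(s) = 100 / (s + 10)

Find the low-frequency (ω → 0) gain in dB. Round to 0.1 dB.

T(0) = 100 / 10 = 10
20 log₁₀(10) ≈ 20.00 dB

20.0 dB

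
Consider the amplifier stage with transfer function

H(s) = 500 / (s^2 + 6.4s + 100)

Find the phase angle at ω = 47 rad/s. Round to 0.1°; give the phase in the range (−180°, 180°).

-171.9°

At s = jω = j47:
quadratic: (j47)² + 6.4·j47 + 100 = -2109 + j300.8 → |·| ≈ 2130.3, ∠ ≈ 171.88°
∠H = 0.00° − 171.88° = -171.88°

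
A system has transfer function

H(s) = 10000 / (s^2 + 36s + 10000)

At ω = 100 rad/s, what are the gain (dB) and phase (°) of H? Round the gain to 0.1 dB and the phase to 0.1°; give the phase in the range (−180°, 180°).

8.9 dB, -90.0°

At s = jω = j100:
quadratic: (j100)² + 36·j100 + 10000 = 0 + j3600 → |·| ≈ 3600, ∠ ≈ 90.00°
|H| = 10000 / 3600 ≈ 2.7778
Gain = 20 log₁₀(2.7778) ≈ 8.87 dB
∠H = 0.00° − 90.00° = -90.00°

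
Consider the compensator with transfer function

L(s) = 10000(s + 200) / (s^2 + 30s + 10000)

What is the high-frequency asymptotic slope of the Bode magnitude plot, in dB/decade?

Each pole contributes −20 dB/decade at high frequency; each zero contributes +20 dB/decade.
Net: 1 zero(s) − 2 pole(s) → -20 dB/decade.

-20 dB/decade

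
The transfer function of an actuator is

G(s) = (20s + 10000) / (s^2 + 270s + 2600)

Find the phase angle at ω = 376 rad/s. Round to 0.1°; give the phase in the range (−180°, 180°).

Substitute s = j376:
Numerator: 20(j376) + 10000 = 10000 + j7520
Denominator: (j376)^2 + 270(j376) + 2600 = -138776 + j101520
|N| = √(10000² + 7520²) ≈ 12512, ∠N ≈ 36.94°
|D| = √(138776² + 101520²) ≈ 1.7195e+05, ∠D ≈ 143.81°
∠G = 36.94° − 143.81° = -106.87°

-106.9°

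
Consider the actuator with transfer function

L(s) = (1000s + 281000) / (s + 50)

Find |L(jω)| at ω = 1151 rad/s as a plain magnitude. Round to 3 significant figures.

1.03e+03

Substitute s = j1151:
Numerator: 1000(j1151) + 281000 = 281000 + j1151000
Denominator: (j1151) + 50 = 50 + j1151
|N| = √(281000² + 1151000²) ≈ 1.1848e+06, ∠N ≈ 76.28°
|D| = √(50² + 1151²) ≈ 1152.1, ∠D ≈ 87.51°
|L| = 1.1848e+06 / 1152.1 ≈ 1028.4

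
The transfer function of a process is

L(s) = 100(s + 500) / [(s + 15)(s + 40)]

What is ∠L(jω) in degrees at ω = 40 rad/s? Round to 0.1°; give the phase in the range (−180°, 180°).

-109.9°

At s = jω = j40:
zero (s+500): 500 + j40 → |·| = √(500²+40²) = √251600 ≈ 501.6, ∠ = arctan(40/500) ≈ 4.57°
pole (s+15): 15 + j40 → |·| = √(15²+40²) = √1825 ≈ 42.72, ∠ = arctan(40/15) ≈ 69.44°
pole (s+40): 40 + j40 → |·| = √(40²+40²) = √3200 ≈ 56.569, ∠ = arctan(40/40) ≈ 45.00°
∠L = 4.57° − 114.44° = -109.87°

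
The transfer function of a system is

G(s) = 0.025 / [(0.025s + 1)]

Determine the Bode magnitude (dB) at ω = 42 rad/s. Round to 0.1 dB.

At ω = 42 rad/s:
pole (1 + j42·0.025) = 1 + j1.05 → |·| ≈ 1.45, ∠ ≈ 46.40°
|G| = 0.025 · 1 / (1.45) ≈ 0.017241
Gain = 20 log₁₀(0.017241) ≈ -35.27 dB

-35.3 dB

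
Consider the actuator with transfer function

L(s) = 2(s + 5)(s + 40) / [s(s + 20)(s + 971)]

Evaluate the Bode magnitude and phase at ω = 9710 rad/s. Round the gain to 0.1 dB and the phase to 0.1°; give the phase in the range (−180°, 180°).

At s = jω = j9710:
zero (s+5): 5 + j9710 → |·| = √(5²+9710²) = √94284125 ≈ 9710, ∠ = arctan(9710/5) ≈ 89.97°
zero (s+40): 40 + j9710 → |·| = √(40²+9710²) = √94285700 ≈ 9710.1, ∠ = arctan(9710/40) ≈ 89.76°
pole (s+20): 20 + j9710 → |·| = √(20²+9710²) = √94284500 ≈ 9710, ∠ = arctan(9710/20) ≈ 89.88°
pole (s+971): 971 + j9710 → |·| = √(971²+9710²) = √95226941 ≈ 9758.4, ∠ = arctan(9710/971) ≈ 84.29°
pole at origin: |s| = 9710, ∠ = 90.00° (in denominator)
|L| = 2 · 9.4285e+07 / 9.2006e+11 ≈ 0.00020495
Gain = 20 log₁₀(0.00020495) ≈ -73.77 dB
∠L = 179.73° − 264.17° = -84.44°

-73.8 dB, -84.4°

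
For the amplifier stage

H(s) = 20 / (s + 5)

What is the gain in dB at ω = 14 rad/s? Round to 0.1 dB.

Substitute s = j14:
Numerator: 20 = 20 + j0
Denominator: (j14) + 5 = 5 + j14
|N| = √(20² + 0²) ≈ 20, ∠N ≈ 0.00°
|D| = √(5² + 14²) ≈ 14.866, ∠D ≈ 70.35°
|H| = 20 / 14.866 ≈ 1.3454
Gain = 20 log₁₀(1.3454) ≈ 2.58 dB

2.6 dB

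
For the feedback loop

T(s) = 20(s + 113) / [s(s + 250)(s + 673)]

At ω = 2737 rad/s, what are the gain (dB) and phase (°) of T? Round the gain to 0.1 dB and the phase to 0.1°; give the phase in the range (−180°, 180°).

-111.8 dB, -163.3°

At s = jω = j2737:
zero (s+113): 113 + j2737 → |·| = √(113²+2737²) = √7503938 ≈ 2739.3, ∠ = arctan(2737/113) ≈ 87.64°
pole (s+250): 250 + j2737 → |·| = √(250²+2737²) = √7553669 ≈ 2748.4, ∠ = arctan(2737/250) ≈ 84.78°
pole (s+673): 673 + j2737 → |·| = √(673²+2737²) = √7944098 ≈ 2818.5, ∠ = arctan(2737/673) ≈ 76.19°
pole at origin: |s| = 2737, ∠ = 90.00° (in denominator)
|T| = 20 · 2739.3 / 2.1202e+10 ≈ 2.584e-06
Gain = 20 log₁₀(2.584e-06) ≈ -111.75 dB
∠T = 87.64° − 250.97° = -163.33°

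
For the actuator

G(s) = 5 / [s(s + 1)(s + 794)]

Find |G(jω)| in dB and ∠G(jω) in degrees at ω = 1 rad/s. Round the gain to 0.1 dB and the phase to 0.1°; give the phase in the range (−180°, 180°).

At s = jω = j1:
pole (s+1): 1 + j1 → |·| = √(1²+1²) = √2 ≈ 1.4142, ∠ = arctan(1/1) ≈ 45.00°
pole (s+794): 794 + j1 → |·| = √(794²+1²) = √630437 ≈ 794, ∠ = arctan(1/794) ≈ 0.07°
pole at origin: |s| = 1, ∠ = 90.00° (in denominator)
|G| = 5 / 1122.9 ≈ 0.0044528
Gain = 20 log₁₀(0.0044528) ≈ -47.03 dB
∠G = 0.00° − 135.07° = -135.07°

-47.0 dB, -135.1°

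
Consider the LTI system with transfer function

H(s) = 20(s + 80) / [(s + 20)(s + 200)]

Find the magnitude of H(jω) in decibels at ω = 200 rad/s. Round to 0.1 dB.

-22.4 dB

At s = jω = j200:
zero (s+80): 80 + j200 → |·| = √(80²+200²) = √46400 ≈ 215.41, ∠ = arctan(200/80) ≈ 68.20°
pole (s+20): 20 + j200 → |·| = √(20²+200²) = √40400 ≈ 201, ∠ = arctan(200/20) ≈ 84.29°
pole (s+200): 200 + j200 → |·| = √(200²+200²) = √80000 ≈ 282.84, ∠ = arctan(200/200) ≈ 45.00°
|H| = 20 · 215.41 / 56851 ≈ 0.075781
Gain = 20 log₁₀(0.075781) ≈ -22.41 dB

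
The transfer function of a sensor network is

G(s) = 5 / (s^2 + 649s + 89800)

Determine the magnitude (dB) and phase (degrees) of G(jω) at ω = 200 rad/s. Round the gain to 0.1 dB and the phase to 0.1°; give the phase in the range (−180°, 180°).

-88.9 dB, -69.0°

Substitute s = j200:
Numerator: 5 = 5 + j0
Denominator: (j200)^2 + 649(j200) + 89800 = 49800 + j129800
|N| = √(5² + 0²) ≈ 5, ∠N ≈ 0.00°
|D| = √(49800² + 129800²) ≈ 1.3903e+05, ∠D ≈ 69.01°
|G| = 5 / 1.3903e+05 ≈ 3.5963e-05
Gain = 20 log₁₀(3.5963e-05) ≈ -88.88 dB
∠G = 0.00° − 69.01° = -69.01°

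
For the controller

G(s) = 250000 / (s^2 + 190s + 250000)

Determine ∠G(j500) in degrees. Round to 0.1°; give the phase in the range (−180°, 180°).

At s = jω = j500:
quadratic: (j500)² + 190·j500 + 250000 = 0 + j95000 → |·| ≈ 95000, ∠ ≈ 90.00°
∠G = 0.00° − 90.00° = -90.00°

-90.0°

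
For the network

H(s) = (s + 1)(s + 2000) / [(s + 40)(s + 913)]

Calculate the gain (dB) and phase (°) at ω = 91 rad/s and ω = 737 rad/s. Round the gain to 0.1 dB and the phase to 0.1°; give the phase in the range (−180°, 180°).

ω = 91: 6.0 dB, 20.0°; ω = 737: 5.2 dB, -15.7°

At s = jω = j91:
zero (s+1): 1 + j91 → |·| = √(1²+91²) = √8282 ≈ 91.005, ∠ = arctan(91/1) ≈ 89.37°
zero (s+2000): 2000 + j91 → |·| = √(2000²+91²) = √4008281 ≈ 2002.1, ∠ = arctan(91/2000) ≈ 2.61°
pole (s+40): 40 + j91 → |·| = √(40²+91²) = √9881 ≈ 99.403, ∠ = arctan(91/40) ≈ 66.27°
pole (s+913): 913 + j91 → |·| = √(913²+91²) = √841850 ≈ 917.52, ∠ = arctan(91/913) ≈ 5.69°
|H| = 1 · 1.822e+05 / 91204 ≈ 1.9977
Gain = 20 log₁₀(1.9977) ≈ 6.01 dB
∠H = 91.98° − 71.96° = 20.02°

At s = jω = j737:
zero (s+1): 1 + j737 → |·| = √(1²+737²) = √543170 ≈ 737, ∠ = arctan(737/1) ≈ 89.92°
zero (s+2000): 2000 + j737 → |·| = √(2000²+737²) = √4543169 ≈ 2131.5, ∠ = arctan(737/2000) ≈ 20.23°
pole (s+40): 40 + j737 → |·| = √(40²+737²) = √544769 ≈ 738.08, ∠ = arctan(737/40) ≈ 86.89°
pole (s+913): 913 + j737 → |·| = √(913²+737²) = √1376738 ≈ 1173.3, ∠ = arctan(737/913) ≈ 38.91°
|H| = 1 · 1.5709e+06 / 8.6599e+05 ≈ 1.814
Gain = 20 log₁₀(1.814) ≈ 5.17 dB
∠H = 110.15° − 125.80° = -15.65°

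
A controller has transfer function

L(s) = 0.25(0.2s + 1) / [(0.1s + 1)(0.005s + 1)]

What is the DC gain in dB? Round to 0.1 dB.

L(0) = 0.25 · 1 / 1 = 0.25
20 log₁₀(0.25) ≈ -12.04 dB

-12.0 dB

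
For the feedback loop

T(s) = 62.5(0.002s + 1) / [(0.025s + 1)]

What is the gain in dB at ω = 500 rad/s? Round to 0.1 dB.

At ω = 500 rad/s:
zero (1 + j500·0.002) = 1 + j1 → |·| ≈ 1.4142, ∠ ≈ 45.00°
pole (1 + j500·0.025) = 1 + j12.5 → |·| ≈ 12.54, ∠ ≈ 85.43°
|T| = 62.5 · 1.4142 / (12.54) ≈ 7.0484
Gain = 20 log₁₀(7.0484) ≈ 16.96 dB

17.0 dB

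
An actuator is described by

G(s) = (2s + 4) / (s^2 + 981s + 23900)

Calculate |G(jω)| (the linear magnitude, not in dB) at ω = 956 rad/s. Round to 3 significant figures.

0.00148

Substitute s = j956:
Numerator: 2(j956) + 4 = 4 + j1912
Denominator: (j956)^2 + 981(j956) + 23900 = -890036 + j937836
|N| = √(4² + 1912²) ≈ 1912, ∠N ≈ 89.88°
|D| = √(890036² + 937836²) ≈ 1.2929e+06, ∠D ≈ 133.50°
|G| = 1912 / 1.2929e+06 ≈ 0.0014788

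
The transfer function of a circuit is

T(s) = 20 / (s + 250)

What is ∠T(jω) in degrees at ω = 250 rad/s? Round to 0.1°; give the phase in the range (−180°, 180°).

-45.0°

At s = jω = j250:
pole (s+250): 250 + j250 → |·| = √(250²+250²) = √125000 ≈ 353.55, ∠ = arctan(250/250) ≈ 45.00°
∠T = 0.00° − 45.00° = -45.00°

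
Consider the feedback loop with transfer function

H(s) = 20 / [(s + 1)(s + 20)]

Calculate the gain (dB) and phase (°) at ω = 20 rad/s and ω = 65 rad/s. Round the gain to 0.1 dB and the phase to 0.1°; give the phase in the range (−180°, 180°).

ω = 20: -29.0 dB, -132.1°; ω = 65: -46.9 dB, -162.0°

At s = jω = j20:
pole (s+1): 1 + j20 → |·| = √(1²+20²) = √401 ≈ 20.025, ∠ = arctan(20/1) ≈ 87.14°
pole (s+20): 20 + j20 → |·| = √(20²+20²) = √800 ≈ 28.284, ∠ = arctan(20/20) ≈ 45.00°
|H| = 20 / 566.39 ≈ 0.035311
Gain = 20 log₁₀(0.035311) ≈ -29.04 dB
∠H = 0.00° − 132.14° = -132.14°

At s = jω = j65:
pole (s+1): 1 + j65 → |·| = √(1²+65²) = √4226 ≈ 65.008, ∠ = arctan(65/1) ≈ 89.12°
pole (s+20): 20 + j65 → |·| = √(20²+65²) = √4625 ≈ 68.007, ∠ = arctan(65/20) ≈ 72.90°
|H| = 20 / 4421 ≈ 0.0045239
Gain = 20 log₁₀(0.0045239) ≈ -46.89 dB
∠H = 0.00° − 162.02° = -162.02°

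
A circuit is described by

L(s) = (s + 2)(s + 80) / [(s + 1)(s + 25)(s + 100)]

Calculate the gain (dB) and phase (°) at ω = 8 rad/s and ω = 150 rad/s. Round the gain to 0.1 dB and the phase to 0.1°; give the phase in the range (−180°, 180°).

ω = 8: -30.1 dB, -23.5°; ω = 150: -44.2 dB, -75.3°

At s = jω = j8:
zero (s+2): 2 + j8 → |·| = √(2²+8²) = √68 ≈ 8.2462, ∠ = arctan(8/2) ≈ 75.96°
zero (s+80): 80 + j8 → |·| = √(80²+8²) = √6464 ≈ 80.399, ∠ = arctan(8/80) ≈ 5.71°
pole (s+1): 1 + j8 → |·| = √(1²+8²) = √65 ≈ 8.0623, ∠ = arctan(8/1) ≈ 82.87°
pole (s+25): 25 + j8 → |·| = √(25²+8²) = √689 ≈ 26.249, ∠ = arctan(8/25) ≈ 17.74°
pole (s+100): 100 + j8 → |·| = √(100²+8²) = √10064 ≈ 100.32, ∠ = arctan(8/100) ≈ 4.57°
|L| = 1 · 662.99 / 21230 ≈ 0.031229
Gain = 20 log₁₀(0.031229) ≈ -30.11 dB
∠L = 81.67° − 105.18° = -23.51°

At s = jω = j150:
zero (s+2): 2 + j150 → |·| = √(2²+150²) = √22504 ≈ 150.01, ∠ = arctan(150/2) ≈ 89.24°
zero (s+80): 80 + j150 → |·| = √(80²+150²) = √28900 ≈ 170, ∠ = arctan(150/80) ≈ 61.93°
pole (s+1): 1 + j150 → |·| = √(1²+150²) = √22501 ≈ 150, ∠ = arctan(150/1) ≈ 89.62°
pole (s+25): 25 + j150 → |·| = √(25²+150²) = √23125 ≈ 152.07, ∠ = arctan(150/25) ≈ 80.54°
pole (s+100): 100 + j150 → |·| = √(100²+150²) = √32500 ≈ 180.28, ∠ = arctan(150/100) ≈ 56.31°
|L| = 1 · 25502 / 4.1123e+06 ≈ 0.0062014
Gain = 20 log₁₀(0.0062014) ≈ -44.15 dB
∠L = 151.17° − 226.47° = -75.30°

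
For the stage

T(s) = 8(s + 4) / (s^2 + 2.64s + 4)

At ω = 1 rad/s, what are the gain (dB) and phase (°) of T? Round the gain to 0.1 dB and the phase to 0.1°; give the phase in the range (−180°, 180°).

At s = jω = j1:
zero (s+4): 4 + j1 → |·| = √(4²+1²) = √17 ≈ 4.1231, ∠ = arctan(1/4) ≈ 14.04°
quadratic: (j1)² + 2.64·j1 + 4 = 3 + j2.64 → |·| ≈ 3.9962, ∠ ≈ 41.35°
|T| = 8 · 4.1231 / 3.9962 ≈ 8.254
Gain = 20 log₁₀(8.254) ≈ 18.33 dB
∠T = 14.04° − 41.35° = -27.31°

18.3 dB, -27.3°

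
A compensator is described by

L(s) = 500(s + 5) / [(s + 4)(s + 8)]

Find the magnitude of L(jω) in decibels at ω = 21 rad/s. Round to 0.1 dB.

27.0 dB

At s = jω = j21:
zero (s+5): 5 + j21 → |·| = √(5²+21²) = √466 ≈ 21.587, ∠ = arctan(21/5) ≈ 76.61°
pole (s+4): 4 + j21 → |·| = √(4²+21²) = √457 ≈ 21.378, ∠ = arctan(21/4) ≈ 79.22°
pole (s+8): 8 + j21 → |·| = √(8²+21²) = √505 ≈ 22.472, ∠ = arctan(21/8) ≈ 69.15°
|L| = 500 · 21.587 / 480.41 ≈ 22.467
Gain = 20 log₁₀(22.467) ≈ 27.03 dB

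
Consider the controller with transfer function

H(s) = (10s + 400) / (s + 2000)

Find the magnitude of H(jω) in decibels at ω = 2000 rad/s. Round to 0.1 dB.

Substitute s = j2000:
Numerator: 10(j2000) + 400 = 400 + j20000
Denominator: (j2000) + 2000 = 2000 + j2000
|N| = √(400² + 20000²) ≈ 20004, ∠N ≈ 88.85°
|D| = √(2000² + 2000²) ≈ 2828.4, ∠D ≈ 45.00°
|H| = 20004 / 2828.4 ≈ 7.0725
Gain = 20 log₁₀(7.0725) ≈ 16.99 dB

17.0 dB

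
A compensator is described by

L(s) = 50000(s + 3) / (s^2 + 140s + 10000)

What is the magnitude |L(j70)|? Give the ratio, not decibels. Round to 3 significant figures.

At s = jω = j70:
zero (s+3): 3 + j70 → |·| = √(3²+70²) = √4909 ≈ 70.064, ∠ = arctan(70/3) ≈ 87.55°
quadratic: (j70)² + 140·j70 + 10000 = 5100 + j9800 → |·| ≈ 11048, ∠ ≈ 62.51°
|L| = 50000 · 70.064 / 11048 ≈ 317.09

317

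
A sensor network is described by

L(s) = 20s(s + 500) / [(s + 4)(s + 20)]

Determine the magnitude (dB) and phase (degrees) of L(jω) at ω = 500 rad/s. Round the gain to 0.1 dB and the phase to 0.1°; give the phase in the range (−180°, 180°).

29.0 dB, -42.3°

At s = jω = j500:
zero (s+500): 500 + j500 → |·| = √(500²+500²) = √500000 ≈ 707.11, ∠ = arctan(500/500) ≈ 45.00°
zero at origin: s = j500 → |·| = 500, ∠ = 90.00°
pole (s+4): 4 + j500 → |·| = √(4²+500²) = √250016 ≈ 500.02, ∠ = arctan(500/4) ≈ 89.54°
pole (s+20): 20 + j500 → |·| = √(20²+500²) = √250400 ≈ 500.4, ∠ = arctan(500/20) ≈ 87.71°
|L| = 20 · 3.5356e+05 / 2.5021e+05 ≈ 28.261
Gain = 20 log₁₀(28.261) ≈ 29.02 dB
∠L = 135.00° − 177.25° = -42.25°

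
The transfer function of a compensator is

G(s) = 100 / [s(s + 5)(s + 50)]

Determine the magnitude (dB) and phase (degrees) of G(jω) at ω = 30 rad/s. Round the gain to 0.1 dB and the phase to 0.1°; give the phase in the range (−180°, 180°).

-54.5 dB, 158.5°

At s = jω = j30:
pole (s+5): 5 + j30 → |·| = √(5²+30²) = √925 ≈ 30.414, ∠ = arctan(30/5) ≈ 80.54°
pole (s+50): 50 + j30 → |·| = √(50²+30²) = √3400 ≈ 58.31, ∠ = arctan(30/50) ≈ 30.96°
pole at origin: |s| = 30, ∠ = 90.00° (in denominator)
|G| = 100 / 53203 ≈ 0.0018796
Gain = 20 log₁₀(0.0018796) ≈ -54.52 dB
∠G = 0.00° − 201.50° = -201.50° ≡ 158.50° (principal value)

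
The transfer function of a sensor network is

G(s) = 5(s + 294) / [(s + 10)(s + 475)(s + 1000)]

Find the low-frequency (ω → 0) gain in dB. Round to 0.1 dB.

G(0) = 5·294 / (10·475·1000) ≈ 0.00030947
20 log₁₀(0.00030947) ≈ -70.19 dB

-70.2 dB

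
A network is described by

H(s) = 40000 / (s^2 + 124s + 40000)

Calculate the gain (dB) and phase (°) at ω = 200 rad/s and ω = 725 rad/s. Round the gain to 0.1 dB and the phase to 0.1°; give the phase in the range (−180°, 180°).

At s = jω = j200:
quadratic: (j200)² + 124·j200 + 40000 = 0 + j24800 → |·| ≈ 24800, ∠ ≈ 90.00°
|H| = 40000 / 24800 ≈ 1.6129
Gain = 20 log₁₀(1.6129) ≈ 4.15 dB
∠H = 0.00° − 90.00° = -90.00°

At s = jω = j725:
quadratic: (j725)² + 124·j725 + 40000 = -485625 + j89900 → |·| ≈ 4.9388e+05, ∠ ≈ 169.51°
|H| = 40000 / 4.9388e+05 ≈ 0.080991
Gain = 20 log₁₀(0.080991) ≈ -21.83 dB
∠H = 0.00° − 169.51° = -169.51°

ω = 200: 4.2 dB, -90.0°; ω = 725: -21.8 dB, -169.5°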